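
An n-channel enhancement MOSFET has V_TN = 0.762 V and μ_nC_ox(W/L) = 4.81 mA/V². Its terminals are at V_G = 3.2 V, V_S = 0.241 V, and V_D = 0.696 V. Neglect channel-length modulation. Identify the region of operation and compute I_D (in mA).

V_GS = V_G − V_S = 3.2 − 0.241 = 2.96 V; V_DS = V_D − V_S = 0.696 − 0.241 = 0.455 V.
V_ov = V_GS − V_TN = 2.96 − 0.762 = 2.2 V.
Since V_DS = 0.455 V < V_ov = 2.2 V, the device is in the triode region.
I_D = k_n [V_ov · V_DS − ½ V_DS²] = 4.81 × [2.2 × 0.455 − 0.5 × 0.455²] = 4.31 mA.

Triode; I_D = 4.31 mA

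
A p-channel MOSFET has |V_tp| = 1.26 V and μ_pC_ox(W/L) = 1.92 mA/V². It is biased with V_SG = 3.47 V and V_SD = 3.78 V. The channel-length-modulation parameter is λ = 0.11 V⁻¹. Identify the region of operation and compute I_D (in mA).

Saturation; I_D = 6.64 mA

V_ov = V_SG − |V_tp| = 3.47 − 1.26 = 2.21 V.
Since V_SD = 3.78 V ≥ V_ov = 2.21 V, the device is in saturation.
I_D = ½ k_p V_ov² (1 + λ V_SD) = 0.5 × 1.92 × 2.21² × (1 + 0.11 × 3.78) = 6.64 mA.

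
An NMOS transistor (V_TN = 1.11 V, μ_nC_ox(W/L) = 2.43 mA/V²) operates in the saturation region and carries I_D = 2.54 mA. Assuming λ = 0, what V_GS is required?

V_GS = 2.56 V

In saturation I_D = ½ k_n (V_GS − V_TN)², so V_GS − V_TN = √(2 I_D / k_n) = √(2 × 2.54 / 2.43) = 1.45 V.
V_GS = 1.11 + 1.45 = 2.56 V.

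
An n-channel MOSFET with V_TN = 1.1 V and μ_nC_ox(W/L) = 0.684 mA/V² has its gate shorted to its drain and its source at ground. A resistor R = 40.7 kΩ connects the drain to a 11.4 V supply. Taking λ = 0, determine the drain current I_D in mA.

With gate tied to drain, V_GS = V_DS ≥ V_GS − V_TN, so the device is in saturation.
KCL at the drain: ½ k_n (V_GS − V_TN)² = (V_DD − V_GS)/R.
Let x = V_GS − 1.1. Then 13.9 x² + x − 10.3 = 0, giving x = 0.825 V (positive root), so V_GS = 1.93 V.
I_D = (V_DD − V_GS)/R = (11.4 − 1.93) / 40.7 = 0.233 mA.

I_D = 0.233 mA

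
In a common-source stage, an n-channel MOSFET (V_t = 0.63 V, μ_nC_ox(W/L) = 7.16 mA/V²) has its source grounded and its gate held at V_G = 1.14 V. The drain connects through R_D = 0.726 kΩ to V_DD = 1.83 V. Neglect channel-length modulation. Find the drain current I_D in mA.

I_D = 0.931 mA

V_GS = V_G = 1.14 V, so V_ov = 1.14 − 0.63 = 0.51 V.
Assume saturation: I_D = ½ k_n V_ov² = 0.5 × 7.16 × 0.51² = 0.931 mA, giving V_DS = V_DD − I_D R_D = 1.83 − 0.931 × 0.726 = 1.15 V.
V_DS = 1.15 V ≥ V_ov = 0.51 V, confirming saturation.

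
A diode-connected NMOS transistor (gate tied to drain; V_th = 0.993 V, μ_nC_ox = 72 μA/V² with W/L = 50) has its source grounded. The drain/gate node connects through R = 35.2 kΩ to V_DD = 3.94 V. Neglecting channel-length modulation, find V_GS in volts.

With gate tied to drain, V_GS = V_DS ≥ V_GS − V_th, so the device is in saturation.
k_n = μ_nC_ox · (W/L) = 3.6 mA/V².
KCL at the drain: ½ k_n (V_GS − V_th)² = (V_DD − V_GS)/R.
Let x = V_GS − 0.993. Then 63.4 x² + x − 2.947 = 0, giving x = 0.208 V (positive root), so V_GS = 1.2 V.
I_D = (V_DD − V_GS)/R = (3.94 − 1.2) / 35.2 = 0.0778 mA.

V_GS = 1.20 V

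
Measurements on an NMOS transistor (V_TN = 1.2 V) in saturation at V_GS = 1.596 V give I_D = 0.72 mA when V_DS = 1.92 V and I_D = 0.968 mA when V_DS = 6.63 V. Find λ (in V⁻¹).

With V_GS fixed, I_D ∝ (1 + λ V_DS) in saturation, so I_D2/I_D1 = (1 + λ V_DS2)/(1 + λ V_DS1).
0.968/0.72 = 1.344 = (1 + 6.63 λ)/(1 + 1.92 λ).
Solving: λ (I_D1 V_DS2 − I_D2 V_DS1) = I_D2 − I_D1, so λ = (0.968 − 0.72) / (0.72 × 6.63 − 0.968 × 1.92) = 0.248 / 2.92 = 0.0851 V⁻¹.

λ = 0.0851 V⁻¹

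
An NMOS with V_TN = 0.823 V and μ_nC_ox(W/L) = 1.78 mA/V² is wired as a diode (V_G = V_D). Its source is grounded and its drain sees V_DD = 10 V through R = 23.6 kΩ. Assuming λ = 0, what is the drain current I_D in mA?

I_D = 0.362 mA

With gate tied to drain, V_GS = V_DS ≥ V_GS − V_TN, so the device is in saturation.
KCL at the drain: ½ k_n (V_GS − V_TN)² = (V_DD − V_GS)/R.
Let x = V_GS − 0.823. Then 21 x² + x − 9.177 = 0, giving x = 0.638 V (positive root), so V_GS = 1.46 V.
I_D = (V_DD − V_GS)/R = (10 − 1.46) / 23.6 = 0.362 mA.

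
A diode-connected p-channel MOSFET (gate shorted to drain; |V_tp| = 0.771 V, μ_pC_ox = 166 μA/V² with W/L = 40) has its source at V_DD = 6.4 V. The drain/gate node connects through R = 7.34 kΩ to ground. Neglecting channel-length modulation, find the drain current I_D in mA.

I_D = 0.704 mA

With gate tied to drain, V_SG = V_SD ≥ V_SG − |V_tp|, so the device is in saturation.
k_p = μ_pC_ox · (W/L) = 6.64 mA/V².
KCL at the drain: ½ k_p (V_SG − |V_tp|)² = (V_DD − V_SG)/R.
Let x = V_SG − 0.771. Then 24.4 x² + x − 5.629 = 0, giving x = 0.461 V (positive root), so V_SG = 1.23 V.
I_D = (V_DD − V_SG)/R = (6.4 − 1.23) / 7.34 = 0.704 mA.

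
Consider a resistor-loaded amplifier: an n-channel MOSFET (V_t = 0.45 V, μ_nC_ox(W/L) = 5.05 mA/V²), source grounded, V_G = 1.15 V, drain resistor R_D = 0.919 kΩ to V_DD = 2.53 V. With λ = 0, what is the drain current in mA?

I_D = 1.24 mA

V_GS = V_G = 1.15 V, so V_ov = 1.15 − 0.45 = 0.7 V.
Assume saturation: I_D = ½ k_n V_ov² = 0.5 × 5.05 × 0.7² = 1.24 mA, giving V_DS = V_DD − I_D R_D = 2.53 − 1.24 × 0.919 = 1.39 V.
V_DS = 1.39 V ≥ V_ov = 0.7 V, confirming saturation.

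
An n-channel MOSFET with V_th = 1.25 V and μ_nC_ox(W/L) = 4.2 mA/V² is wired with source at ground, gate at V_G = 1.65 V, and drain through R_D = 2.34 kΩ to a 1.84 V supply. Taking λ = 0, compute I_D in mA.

I_D = 0.336 mA

V_GS = V_G = 1.65 V, so V_ov = 1.65 − 1.25 = 0.4 V.
Assume saturation: I_D = ½ k_n V_ov² = 0.5 × 4.2 × 0.4² = 0.336 mA, giving V_DS = V_DD − I_D R_D = 1.84 − 0.336 × 2.34 = 1.05 V.
V_DS = 1.05 V ≥ V_ov = 0.4 V, confirming saturation.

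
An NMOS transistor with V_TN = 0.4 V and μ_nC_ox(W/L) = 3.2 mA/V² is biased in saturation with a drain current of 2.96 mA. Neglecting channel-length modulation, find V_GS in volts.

In saturation I_D = ½ k_n (V_GS − V_TN)², so V_GS − V_TN = √(2 I_D / k_n) = √(2 × 2.96 / 3.2) = 1.36 V.
V_GS = 0.4 + 1.36 = 1.76 V.

V_GS = 1.76 V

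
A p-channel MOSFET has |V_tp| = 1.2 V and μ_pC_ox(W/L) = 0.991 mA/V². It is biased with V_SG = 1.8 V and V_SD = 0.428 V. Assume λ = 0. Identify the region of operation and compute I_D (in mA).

V_ov = V_SG − |V_tp| = 1.8 − 1.2 = 0.6 V.
Since V_SD = 0.428 V < V_ov = 0.6 V, the device is in the triode region.
I_D = k_p [V_ov · V_SD − ½ V_SD²] = 0.991 × [0.6 × 0.428 − 0.5 × 0.428²] = 0.164 mA.

Triode; I_D = 0.164 mA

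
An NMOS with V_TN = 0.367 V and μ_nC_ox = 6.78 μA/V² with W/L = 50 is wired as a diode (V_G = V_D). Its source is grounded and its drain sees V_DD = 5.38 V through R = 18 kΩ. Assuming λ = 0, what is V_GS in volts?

With gate tied to drain, V_GS = V_DS ≥ V_GS − V_TN, so the device is in saturation.
k_n = μ_nC_ox · (W/L) = 0.339 mA/V².
KCL at the drain: ½ k_n (V_GS − V_TN)² = (V_DD − V_GS)/R.
Let x = V_GS − 0.367. Then 3.05 x² + x − 5.013 = 0, giving x = 1.13 V (positive root), so V_GS = 1.5 V.
I_D = (V_DD − V_GS)/R = (5.38 − 1.5) / 18 = 0.216 mA.

V_GS = 1.50 V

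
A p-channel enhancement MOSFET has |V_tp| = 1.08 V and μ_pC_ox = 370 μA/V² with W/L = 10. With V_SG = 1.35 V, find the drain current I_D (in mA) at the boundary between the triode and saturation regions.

I_D = 0.135 mA

At the boundary V_SD = V_ov = V_SG − |V_tp| = 1.35 − 1.08 = 0.27 V.
k_p = μ_pC_ox · (W/L) = 3.7 mA/V².
I_D = ½ k_p V_ov² = 0.5 × 3.7 × 0.27² = 0.135 mA.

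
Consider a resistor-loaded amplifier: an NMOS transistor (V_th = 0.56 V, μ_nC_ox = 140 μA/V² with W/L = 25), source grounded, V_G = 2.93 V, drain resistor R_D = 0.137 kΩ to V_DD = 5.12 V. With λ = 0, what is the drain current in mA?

I_D = 9.83 mA

V_GS = V_G = 2.93 V, so V_ov = 2.93 − 0.56 = 2.37 V.
k_n = μ_nC_ox · (W/L) = 3.5 mA/V².
Assume saturation: I_D = ½ k_n V_ov² = 0.5 × 3.5 × 2.37² = 9.83 mA, giving V_DS = V_DD − I_D R_D = 5.12 − 9.83 × 0.137 = 3.77 V.
V_DS = 3.77 V ≥ V_ov = 2.37 V, confirming saturation.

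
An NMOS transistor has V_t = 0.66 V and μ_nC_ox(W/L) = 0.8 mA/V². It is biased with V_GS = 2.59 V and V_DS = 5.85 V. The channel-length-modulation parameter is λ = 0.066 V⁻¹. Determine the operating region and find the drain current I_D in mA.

V_ov = V_GS − V_t = 2.59 − 0.66 = 1.93 V.
Since V_DS = 5.85 V ≥ V_ov = 1.93 V, the device is in saturation.
I_D = ½ k_n V_ov² (1 + λ V_DS) = 0.5 × 0.8 × 1.93² × (1 + 0.066 × 5.85) = 2.07 mA.

Saturation; I_D = 2.07 mA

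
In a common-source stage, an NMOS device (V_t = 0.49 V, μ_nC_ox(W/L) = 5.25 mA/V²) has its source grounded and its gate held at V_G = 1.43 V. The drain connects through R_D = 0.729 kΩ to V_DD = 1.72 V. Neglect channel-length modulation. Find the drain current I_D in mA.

I_D = 1.72 mA

V_GS = V_G = 1.43 V, so V_ov = 1.43 − 0.49 = 0.94 V.
Assume saturation: I_D = ½ k_n V_ov² = 0.5 × 5.25 × 0.94² = 2.32 mA, giving V_DS = V_DD − I_D R_D = 1.72 − 2.32 × 0.729 = 0.0291 V.
But 0.0291 V < V_ov = 0.94 V, so the device is actually in triode.
In triode I_D = k_n[V_ov V_DS − ½ V_DS²] and I_D = (V_DD − V_DS)/R_D. Equating: 1.91 V_DS² − 4.598 V_DS + 1.72 = 0, giving V_DS = 0.464 V (the root below V_ov).
I_D = (1.72 − 0.464) / 0.729 = 1.72 mA.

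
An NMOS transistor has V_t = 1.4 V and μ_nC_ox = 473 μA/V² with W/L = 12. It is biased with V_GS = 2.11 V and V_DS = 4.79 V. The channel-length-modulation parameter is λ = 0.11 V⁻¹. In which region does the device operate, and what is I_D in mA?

k_n = μ_nC_ox · (W/L) = 5.676 mA/V².
V_ov = V_GS − V_t = 2.11 − 1.4 = 0.71 V.
Since V_DS = 4.79 V ≥ V_ov = 0.71 V, the device is in saturation.
I_D = ½ k_n V_ov² (1 + λ V_DS) = 0.5 × 5.676 × 0.71² × (1 + 0.11 × 4.79) = 2.18 mA.

Saturation; I_D = 2.18 mA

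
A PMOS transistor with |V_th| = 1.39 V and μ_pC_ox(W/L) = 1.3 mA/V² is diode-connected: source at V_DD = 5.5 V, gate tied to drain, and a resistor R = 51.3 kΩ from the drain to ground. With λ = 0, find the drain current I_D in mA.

I_D = 0.0736 mA

With gate tied to drain, V_SG = V_SD ≥ V_SG − |V_th|, so the device is in saturation.
KCL at the drain: ½ k_p (V_SG − |V_th|)² = (V_DD − V_SG)/R.
Let x = V_SG − 1.39. Then 33.3 x² + x − 4.11 = 0, giving x = 0.336 V (positive root), so V_SG = 1.73 V.
I_D = (V_DD − V_SG)/R = (5.5 − 1.73) / 51.3 = 0.0736 mA.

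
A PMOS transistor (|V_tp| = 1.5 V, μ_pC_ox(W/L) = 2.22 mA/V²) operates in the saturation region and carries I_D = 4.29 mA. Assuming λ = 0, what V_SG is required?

V_SG = 3.47 V

In saturation I_D = ½ k_p (V_SG − |V_tp|)², so V_SG − |V_tp| = √(2 I_D / k_p) = √(2 × 4.29 / 2.22) = 1.97 V.
V_SG = 1.5 + 1.97 = 3.47 V.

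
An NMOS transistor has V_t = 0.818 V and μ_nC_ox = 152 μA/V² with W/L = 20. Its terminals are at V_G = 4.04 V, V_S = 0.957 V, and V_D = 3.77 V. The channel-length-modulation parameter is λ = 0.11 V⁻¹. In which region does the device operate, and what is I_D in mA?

Saturation; I_D = 10.2 mA

V_GS = V_G − V_S = 4.04 − 0.957 = 3.08 V; V_DS = V_D − V_S = 3.77 − 0.957 = 2.81 V.
k_n = μ_nC_ox · (W/L) = 3.04 mA/V².
V_ov = V_GS − V_t = 3.08 − 0.818 = 2.27 V.
Since V_DS = 2.81 V ≥ V_ov = 2.27 V, the device is in saturation.
I_D = ½ k_n V_ov² (1 + λ V_DS) = 0.5 × 3.04 × 2.27² × (1 + 0.11 × 2.81) = 10.2 mA.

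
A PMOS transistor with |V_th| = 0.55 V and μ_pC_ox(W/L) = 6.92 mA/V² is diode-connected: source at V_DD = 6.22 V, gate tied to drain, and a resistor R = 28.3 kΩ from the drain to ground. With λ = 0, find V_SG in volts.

With gate tied to drain, V_SG = V_SD ≥ V_SG − |V_th|, so the device is in saturation.
KCL at the drain: ½ k_p (V_SG − |V_th|)² = (V_DD − V_SG)/R.
Let x = V_SG − 0.55. Then 97.9 x² + x − 5.67 = 0, giving x = 0.236 V (positive root), so V_SG = 0.786 V.
I_D = (V_DD − V_SG)/R = (6.22 − 0.786) / 28.3 = 0.192 mA.

V_SG = 0.786 V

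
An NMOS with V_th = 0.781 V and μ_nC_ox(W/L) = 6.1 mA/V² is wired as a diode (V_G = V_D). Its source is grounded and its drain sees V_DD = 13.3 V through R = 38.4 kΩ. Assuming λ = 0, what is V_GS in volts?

With gate tied to drain, V_GS = V_DS ≥ V_GS − V_th, so the device is in saturation.
KCL at the drain: ½ k_n (V_GS − V_th)² = (V_DD − V_GS)/R.
Let x = V_GS − 0.781. Then 117 x² + x − 12.52 = 0, giving x = 0.323 V (positive root), so V_GS = 1.1 V.
I_D = (V_DD − V_GS)/R = (13.3 − 1.1) / 38.4 = 0.318 mA.

V_GS = 1.10 V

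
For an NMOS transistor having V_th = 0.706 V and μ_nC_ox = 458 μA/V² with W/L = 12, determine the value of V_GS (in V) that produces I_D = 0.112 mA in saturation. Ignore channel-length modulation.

V_GS = 0.908 V

k_n = μ_nC_ox · (W/L) = 5.496 mA/V².
In saturation I_D = ½ k_n (V_GS − V_th)², so V_GS − V_th = √(2 I_D / k_n) = √(2 × 0.112 / 5.496) = 0.202 V.
V_GS = 0.706 + 0.202 = 0.908 V.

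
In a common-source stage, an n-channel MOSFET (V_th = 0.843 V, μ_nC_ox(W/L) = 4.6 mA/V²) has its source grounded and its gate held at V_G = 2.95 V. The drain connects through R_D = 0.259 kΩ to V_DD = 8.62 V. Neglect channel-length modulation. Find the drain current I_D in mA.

I_D = 10.2 mA

V_GS = V_G = 2.95 V, so V_ov = 2.95 − 0.843 = 2.11 V.
Assume saturation: I_D = ½ k_n V_ov² = 0.5 × 4.6 × 2.11² = 10.2 mA, giving V_DS = V_DD − I_D R_D = 8.62 − 10.2 × 0.259 = 5.98 V.
V_DS = 5.98 V ≥ V_ov = 2.11 V, confirming saturation.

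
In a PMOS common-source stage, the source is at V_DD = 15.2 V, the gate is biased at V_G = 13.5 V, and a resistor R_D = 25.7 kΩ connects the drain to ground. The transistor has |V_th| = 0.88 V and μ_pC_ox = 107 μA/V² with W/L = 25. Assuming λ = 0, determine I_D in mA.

V_SG = V_DD − V_G = 15.2 − 13.5 = 1.7 V, so V_ov = 1.7 − 0.88 = 0.82 V.
k_p = μ_pC_ox · (W/L) = 2.675 mA/V².
Assume saturation: I_D = ½ k_p V_ov² = 0.5 × 2.675 × 0.82² = 0.899 mA, giving V_SD = V_DD − I_D R_D = 15.2 − 0.899 × 25.7 = -7.91 V.
But -7.91 V < V_ov = 0.82 V, so the device is actually in triode.
In triode I_D = k_p[V_ov V_SD − ½ V_SD²] and I_D = (V_DD − V_SD)/R_D. Equating: 34.4 V_SD² − 57.37 V_SD + 15.2 = 0, giving V_SD = 0.33 V (the root below V_ov).
I_D = (15.2 − 0.33) / 25.7 = 0.579 mA.

I_D = 0.579 mA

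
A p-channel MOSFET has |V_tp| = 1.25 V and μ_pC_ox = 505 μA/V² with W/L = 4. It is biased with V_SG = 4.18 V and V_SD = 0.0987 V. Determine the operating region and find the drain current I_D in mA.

k_p = μ_pC_ox · (W/L) = 2.02 mA/V².
V_ov = V_SG − |V_tp| = 4.18 − 1.25 = 2.93 V.
Since V_SD = 0.0987 V < V_ov = 2.93 V, the device is in the triode region.
I_D = k_p [V_ov · V_SD − ½ V_SD²] = 2.02 × [2.93 × 0.0987 − 0.5 × 0.0987²] = 0.574 mA.

Triode; I_D = 0.574 mA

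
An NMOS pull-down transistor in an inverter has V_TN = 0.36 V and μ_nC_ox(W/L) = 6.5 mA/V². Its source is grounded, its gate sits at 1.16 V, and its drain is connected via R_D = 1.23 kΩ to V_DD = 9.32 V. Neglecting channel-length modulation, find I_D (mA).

V_GS = V_G = 1.16 V, so V_ov = 1.16 − 0.36 = 0.8 V.
Assume saturation: I_D = ½ k_n V_ov² = 0.5 × 6.5 × 0.8² = 2.08 mA, giving V_DS = V_DD − I_D R_D = 9.32 − 2.08 × 1.23 = 6.76 V.
V_DS = 6.76 V ≥ V_ov = 0.8 V, confirming saturation.

I_D = 2.08 mA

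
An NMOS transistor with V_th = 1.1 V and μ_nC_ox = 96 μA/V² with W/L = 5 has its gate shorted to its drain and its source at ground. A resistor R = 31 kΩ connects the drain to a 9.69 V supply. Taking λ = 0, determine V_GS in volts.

V_GS = 2.11 V

With gate tied to drain, V_GS = V_DS ≥ V_GS − V_th, so the device is in saturation.
k_n = μ_nC_ox · (W/L) = 0.48 mA/V².
KCL at the drain: ½ k_n (V_GS − V_th)² = (V_DD − V_GS)/R.
Let x = V_GS − 1.1. Then 7.44 x² + x − 8.59 = 0, giving x = 1.01 V (positive root), so V_GS = 2.11 V.
I_D = (V_DD − V_GS)/R = (9.69 − 2.11) / 31 = 0.245 mA.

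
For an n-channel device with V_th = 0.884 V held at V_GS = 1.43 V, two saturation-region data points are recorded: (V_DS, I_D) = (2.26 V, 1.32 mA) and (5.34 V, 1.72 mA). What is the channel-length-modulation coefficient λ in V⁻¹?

λ = 0.127 V⁻¹

With V_GS fixed, I_D ∝ (1 + λ V_DS) in saturation, so I_D2/I_D1 = (1 + λ V_DS2)/(1 + λ V_DS1).
1.72/1.32 = 1.303 = (1 + 5.34 λ)/(1 + 2.26 λ).
Solving: λ (I_D1 V_DS2 − I_D2 V_DS1) = I_D2 − I_D1, so λ = (1.72 − 1.32) / (1.32 × 5.34 − 1.72 × 2.26) = 0.4 / 3.16 = 0.127 V⁻¹.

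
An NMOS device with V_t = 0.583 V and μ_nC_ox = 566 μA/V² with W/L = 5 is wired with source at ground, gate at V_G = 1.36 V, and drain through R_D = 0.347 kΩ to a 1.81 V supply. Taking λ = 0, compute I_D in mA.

V_GS = V_G = 1.36 V, so V_ov = 1.36 − 0.583 = 0.777 V.
k_n = μ_nC_ox · (W/L) = 2.83 mA/V².
Assume saturation: I_D = ½ k_n V_ov² = 0.5 × 2.83 × 0.777² = 0.854 mA, giving V_DS = V_DD − I_D R_D = 1.81 − 0.854 × 0.347 = 1.51 V.
V_DS = 1.51 V ≥ V_ov = 0.777 V, confirming saturation.

I_D = 0.854 mA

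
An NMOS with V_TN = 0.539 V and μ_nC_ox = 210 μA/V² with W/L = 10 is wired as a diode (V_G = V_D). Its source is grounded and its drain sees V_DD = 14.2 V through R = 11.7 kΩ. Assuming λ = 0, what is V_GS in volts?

V_GS = 1.55 V

With gate tied to drain, V_GS = V_DS ≥ V_GS − V_TN, so the device is in saturation.
k_n = μ_nC_ox · (W/L) = 2.1 mA/V².
KCL at the drain: ½ k_n (V_GS − V_TN)² = (V_DD − V_GS)/R.
Let x = V_GS − 0.539. Then 12.3 x² + x − 13.66 = 0, giving x = 1.01 V (positive root), so V_GS = 1.55 V.
I_D = (V_DD − V_GS)/R = (14.2 − 1.55) / 11.7 = 1.08 mA.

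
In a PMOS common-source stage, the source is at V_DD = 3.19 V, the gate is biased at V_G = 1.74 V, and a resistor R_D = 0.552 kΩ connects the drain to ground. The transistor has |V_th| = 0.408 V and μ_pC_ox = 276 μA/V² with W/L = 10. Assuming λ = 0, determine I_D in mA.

V_SG = V_DD − V_G = 3.19 − 1.74 = 1.45 V, so V_ov = 1.45 − 0.408 = 1.04 V.
k_p = μ_pC_ox · (W/L) = 2.76 mA/V².
Assume saturation: I_D = ½ k_p V_ov² = 0.5 × 2.76 × 1.04² = 1.5 mA, giving V_SD = V_DD − I_D R_D = 3.19 − 1.5 × 0.552 = 2.36 V.
V_SD = 2.36 V ≥ V_ov = 1.04 V, confirming saturation.

I_D = 1.50 mA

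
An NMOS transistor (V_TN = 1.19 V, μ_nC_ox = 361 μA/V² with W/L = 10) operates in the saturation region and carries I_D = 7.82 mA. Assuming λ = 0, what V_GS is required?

k_n = μ_nC_ox · (W/L) = 3.61 mA/V².
In saturation I_D = ½ k_n (V_GS − V_TN)², so V_GS − V_TN = √(2 I_D / k_n) = √(2 × 7.82 / 3.61) = 2.08 V.
V_GS = 1.19 + 2.08 = 3.27 V.

V_GS = 3.27 V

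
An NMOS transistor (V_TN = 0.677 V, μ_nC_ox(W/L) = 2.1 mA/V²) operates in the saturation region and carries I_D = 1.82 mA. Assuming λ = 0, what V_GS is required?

V_GS = 1.99 V

In saturation I_D = ½ k_n (V_GS − V_TN)², so V_GS − V_TN = √(2 I_D / k_n) = √(2 × 1.82 / 2.1) = 1.32 V.
V_GS = 0.677 + 1.32 = 1.99 V.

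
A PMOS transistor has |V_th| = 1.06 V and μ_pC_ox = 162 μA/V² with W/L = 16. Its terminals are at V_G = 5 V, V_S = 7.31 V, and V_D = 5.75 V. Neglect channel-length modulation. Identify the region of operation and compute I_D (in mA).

V_SG = V_S − V_G = 7.31 − 5 = 2.31 V; V_SD = V_S − V_D = 7.31 − 5.75 = 1.56 V.
k_p = μ_pC_ox · (W/L) = 2.592 mA/V².
V_ov = V_SG − |V_th| = 2.31 − 1.06 = 1.25 V.
Since V_SD = 1.56 V ≥ V_ov = 1.25 V, the device is in saturation.
I_D = ½ k_p V_ov² = 0.5 × 2.592 × 1.25² = 2.02 mA.

Saturation; I_D = 2.02 mA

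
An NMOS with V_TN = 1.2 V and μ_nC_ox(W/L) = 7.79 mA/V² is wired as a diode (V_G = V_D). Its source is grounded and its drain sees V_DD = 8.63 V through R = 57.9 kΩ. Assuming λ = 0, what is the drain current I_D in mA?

With gate tied to drain, V_GS = V_DS ≥ V_GS − V_TN, so the device is in saturation.
KCL at the drain: ½ k_n (V_GS − V_TN)² = (V_DD − V_GS)/R.
Let x = V_GS − 1.2. Then 226 x² + x − 7.43 = 0, giving x = 0.179 V (positive root), so V_GS = 1.38 V.
I_D = (V_DD − V_GS)/R = (8.63 − 1.38) / 57.9 = 0.125 mA.

I_D = 0.125 mA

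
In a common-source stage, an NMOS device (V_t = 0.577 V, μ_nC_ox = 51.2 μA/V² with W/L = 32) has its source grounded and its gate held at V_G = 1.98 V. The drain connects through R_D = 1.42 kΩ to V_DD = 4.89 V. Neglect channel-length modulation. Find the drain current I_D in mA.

V_GS = V_G = 1.98 V, so V_ov = 1.98 − 0.577 = 1.4 V.
k_n = μ_nC_ox · (W/L) = 1.638 mA/V².
Assume saturation: I_D = ½ k_n V_ov² = 0.5 × 1.638 × 1.4² = 1.61 mA, giving V_DS = V_DD − I_D R_D = 4.89 − 1.61 × 1.42 = 2.6 V.
V_DS = 2.6 V ≥ V_ov = 1.4 V, confirming saturation.

I_D = 1.61 mA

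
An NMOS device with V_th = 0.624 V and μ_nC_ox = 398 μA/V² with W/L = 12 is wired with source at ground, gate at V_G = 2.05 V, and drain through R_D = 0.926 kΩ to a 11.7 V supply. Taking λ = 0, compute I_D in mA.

V_GS = V_G = 2.05 V, so V_ov = 2.05 − 0.624 = 1.43 V.
k_n = μ_nC_ox · (W/L) = 4.776 mA/V².
Assume saturation: I_D = ½ k_n V_ov² = 0.5 × 4.776 × 1.43² = 4.86 mA, giving V_DS = V_DD − I_D R_D = 11.7 − 4.86 × 0.926 = 7.2 V.
V_DS = 7.2 V ≥ V_ov = 1.43 V, confirming saturation.

I_D = 4.86 mA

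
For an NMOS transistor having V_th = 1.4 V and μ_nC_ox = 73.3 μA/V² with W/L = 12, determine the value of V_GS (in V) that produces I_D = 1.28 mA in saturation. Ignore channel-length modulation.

V_GS = 3.11 V

k_n = μ_nC_ox · (W/L) = 0.8796 mA/V².
In saturation I_D = ½ k_n (V_GS − V_th)², so V_GS − V_th = √(2 I_D / k_n) = √(2 × 1.28 / 0.8796) = 1.71 V.
V_GS = 1.4 + 1.71 = 3.11 V.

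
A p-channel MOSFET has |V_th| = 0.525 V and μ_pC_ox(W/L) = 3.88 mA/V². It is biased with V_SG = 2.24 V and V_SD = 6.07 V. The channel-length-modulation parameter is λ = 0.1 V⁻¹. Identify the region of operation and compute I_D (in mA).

V_ov = V_SG − |V_th| = 2.24 − 0.525 = 1.72 V.
Since V_SD = 6.07 V ≥ V_ov = 1.72 V, the device is in saturation.
I_D = ½ k_p V_ov² (1 + λ V_SD) = 0.5 × 3.88 × 1.72² × (1 + 0.1 × 6.07) = 9.17 mA.

Saturation; I_D = 9.17 mA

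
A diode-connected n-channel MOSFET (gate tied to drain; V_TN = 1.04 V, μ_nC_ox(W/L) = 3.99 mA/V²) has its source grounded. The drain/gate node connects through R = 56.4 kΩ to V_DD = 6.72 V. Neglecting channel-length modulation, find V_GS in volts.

V_GS = 1.26 V

With gate tied to drain, V_GS = V_DS ≥ V_GS − V_TN, so the device is in saturation.
KCL at the drain: ½ k_n (V_GS − V_TN)² = (V_DD − V_GS)/R.
Let x = V_GS − 1.04. Then 113 x² + x − 5.68 = 0, giving x = 0.22 V (positive root), so V_GS = 1.26 V.
I_D = (V_DD − V_GS)/R = (6.72 − 1.26) / 56.4 = 0.0968 mA.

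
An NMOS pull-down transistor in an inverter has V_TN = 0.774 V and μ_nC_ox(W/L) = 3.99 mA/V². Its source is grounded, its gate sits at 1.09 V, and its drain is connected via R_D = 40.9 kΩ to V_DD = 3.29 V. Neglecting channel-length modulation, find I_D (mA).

I_D = 0.0787 mA

V_GS = V_G = 1.09 V, so V_ov = 1.09 − 0.774 = 0.316 V.
Assume saturation: I_D = ½ k_n V_ov² = 0.5 × 3.99 × 0.316² = 0.199 mA, giving V_DS = V_DD − I_D R_D = 3.29 − 0.199 × 40.9 = -4.86 V.
But -4.86 V < V_ov = 0.316 V, so the device is actually in triode.
In triode I_D = k_n[V_ov V_DS − ½ V_DS²] and I_D = (V_DD − V_DS)/R_D. Equating: 81.6 V_DS² − 52.57 V_DS + 3.29 = 0, giving V_DS = 0.0702 V (the root below V_ov).
I_D = (3.29 − 0.0702) / 40.9 = 0.0787 mA.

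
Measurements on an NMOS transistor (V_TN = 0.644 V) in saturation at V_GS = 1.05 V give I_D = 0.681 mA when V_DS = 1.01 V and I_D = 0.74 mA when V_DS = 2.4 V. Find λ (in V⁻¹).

λ = 0.0665 V⁻¹

With V_GS fixed, I_D ∝ (1 + λ V_DS) in saturation, so I_D2/I_D1 = (1 + λ V_DS2)/(1 + λ V_DS1).
0.74/0.681 = 1.087 = (1 + 2.4 λ)/(1 + 1.01 λ).
Solving: λ (I_D1 V_DS2 − I_D2 V_DS1) = I_D2 − I_D1, so λ = (0.74 − 0.681) / (0.681 × 2.4 − 0.74 × 1.01) = 0.059 / 0.887 = 0.0665 V⁻¹.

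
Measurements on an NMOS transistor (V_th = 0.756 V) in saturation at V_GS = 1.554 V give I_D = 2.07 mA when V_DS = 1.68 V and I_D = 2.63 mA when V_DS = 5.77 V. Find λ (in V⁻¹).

With V_GS fixed, I_D ∝ (1 + λ V_DS) in saturation, so I_D2/I_D1 = (1 + λ V_DS2)/(1 + λ V_DS1).
2.63/2.07 = 1.271 = (1 + 5.77 λ)/(1 + 1.68 λ).
Solving: λ (I_D1 V_DS2 − I_D2 V_DS1) = I_D2 − I_D1, so λ = (2.63 − 2.07) / (2.07 × 5.77 − 2.63 × 1.68) = 0.56 / 7.53 = 0.0744 V⁻¹.

λ = 0.0744 V⁻¹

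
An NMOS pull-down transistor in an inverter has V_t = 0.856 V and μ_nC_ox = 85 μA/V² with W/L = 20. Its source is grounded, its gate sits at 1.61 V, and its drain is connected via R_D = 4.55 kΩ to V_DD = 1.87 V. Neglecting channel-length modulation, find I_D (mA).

V_GS = V_G = 1.61 V, so V_ov = 1.61 − 0.856 = 0.754 V.
k_n = μ_nC_ox · (W/L) = 1.7 mA/V².
Assume saturation: I_D = ½ k_n V_ov² = 0.5 × 1.7 × 0.754² = 0.483 mA, giving V_DS = V_DD − I_D R_D = 1.87 − 0.483 × 4.55 = -0.329 V.
But -0.329 V < V_ov = 0.754 V, so the device is actually in triode.
In triode I_D = k_n[V_ov V_DS − ½ V_DS²] and I_D = (V_DD − V_DS)/R_D. Equating: 3.87 V_DS² − 6.832 V_DS + 1.87 = 0, giving V_DS = 0.339 V (the root below V_ov).
I_D = (1.87 − 0.339) / 4.55 = 0.337 mA.

I_D = 0.337 mA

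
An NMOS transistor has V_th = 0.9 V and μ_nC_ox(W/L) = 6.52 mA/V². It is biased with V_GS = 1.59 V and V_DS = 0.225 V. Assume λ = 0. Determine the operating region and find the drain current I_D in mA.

Triode; I_D = 0.847 mA

V_ov = V_GS − V_th = 1.59 − 0.9 = 0.69 V.
Since V_DS = 0.225 V < V_ov = 0.69 V, the device is in the triode region.
I_D = k_n [V_ov · V_DS − ½ V_DS²] = 6.52 × [0.69 × 0.225 − 0.5 × 0.225²] = 0.847 mA.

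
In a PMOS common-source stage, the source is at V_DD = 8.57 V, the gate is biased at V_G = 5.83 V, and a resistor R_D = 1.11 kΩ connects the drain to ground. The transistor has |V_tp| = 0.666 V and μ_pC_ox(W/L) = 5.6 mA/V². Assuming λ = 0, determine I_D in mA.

I_D = 7.05 mA

V_SG = V_DD − V_G = 8.57 − 5.83 = 2.74 V, so V_ov = 2.74 − 0.666 = 2.07 V.
Assume saturation: I_D = ½ k_p V_ov² = 0.5 × 5.6 × 2.07² = 12 mA, giving V_SD = V_DD − I_D R_D = 8.57 − 12 × 1.11 = -4.8 V.
But -4.8 V < V_ov = 2.07 V, so the device is actually in triode.
In triode I_D = k_p[V_ov V_SD − ½ V_SD²] and I_D = (V_DD − V_SD)/R_D. Equating: 3.11 V_SD² − 13.89 V_SD + 8.57 = 0, giving V_SD = 0.739 V (the root below V_ov).
I_D = (8.57 − 0.739) / 1.11 = 7.05 mA.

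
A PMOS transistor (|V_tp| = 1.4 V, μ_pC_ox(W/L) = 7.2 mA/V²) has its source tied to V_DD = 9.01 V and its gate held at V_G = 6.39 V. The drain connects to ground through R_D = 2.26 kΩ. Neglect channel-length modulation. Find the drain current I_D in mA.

I_D = 3.74 mA

V_SG = V_DD − V_G = 9.01 − 6.39 = 2.62 V, so V_ov = 2.62 − 1.4 = 1.22 V.
Assume saturation: I_D = ½ k_p V_ov² = 0.5 × 7.2 × 1.22² = 5.36 mA, giving V_SD = V_DD − I_D R_D = 9.01 − 5.36 × 2.26 = -3.1 V.
But -3.1 V < V_ov = 1.22 V, so the device is actually in triode.
In triode I_D = k_p[V_ov V_SD − ½ V_SD²] and I_D = (V_DD − V_SD)/R_D. Equating: 8.14 V_SD² − 20.85 V_SD + 9.01 = 0, giving V_SD = 0.55 V (the root below V_ov).
I_D = (9.01 − 0.55) / 2.26 = 3.74 mA.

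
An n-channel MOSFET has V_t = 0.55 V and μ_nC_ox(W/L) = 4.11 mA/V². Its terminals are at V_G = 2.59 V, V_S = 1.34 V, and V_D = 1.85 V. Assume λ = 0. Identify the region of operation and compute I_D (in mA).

Triode; I_D = 0.933 mA

V_GS = V_G − V_S = 2.59 − 1.34 = 1.25 V; V_DS = V_D − V_S = 1.85 − 1.34 = 0.51 V.
V_ov = V_GS − V_t = 1.25 − 0.55 = 0.7 V.
Since V_DS = 0.51 V < V_ov = 0.7 V, the device is in the triode region.
I_D = k_n [V_ov · V_DS − ½ V_DS²] = 4.11 × [0.7 × 0.51 − 0.5 × 0.51²] = 0.933 mA.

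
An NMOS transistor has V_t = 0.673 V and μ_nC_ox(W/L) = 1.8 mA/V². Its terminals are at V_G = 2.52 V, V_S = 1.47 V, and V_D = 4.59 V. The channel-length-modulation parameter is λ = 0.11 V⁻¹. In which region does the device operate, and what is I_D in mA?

Saturation; I_D = 0.172 mA

V_GS = V_G − V_S = 2.52 − 1.47 = 1.05 V; V_DS = V_D − V_S = 4.59 − 1.47 = 3.12 V.
V_ov = V_GS − V_t = 1.05 − 0.673 = 0.377 V.
Since V_DS = 3.12 V ≥ V_ov = 0.377 V, the device is in saturation.
I_D = ½ k_n V_ov² (1 + λ V_DS) = 0.5 × 1.8 × 0.377² × (1 + 0.11 × 3.12) = 0.172 mA.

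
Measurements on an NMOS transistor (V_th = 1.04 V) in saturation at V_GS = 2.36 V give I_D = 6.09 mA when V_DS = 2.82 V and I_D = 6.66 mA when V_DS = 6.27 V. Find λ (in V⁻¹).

λ = 0.0294 V⁻¹

With V_GS fixed, I_D ∝ (1 + λ V_DS) in saturation, so I_D2/I_D1 = (1 + λ V_DS2)/(1 + λ V_DS1).
6.66/6.09 = 1.094 = (1 + 6.27 λ)/(1 + 2.82 λ).
Solving: λ (I_D1 V_DS2 − I_D2 V_DS1) = I_D2 − I_D1, so λ = (6.66 − 6.09) / (6.09 × 6.27 − 6.66 × 2.82) = 0.57 / 19.4 = 0.0294 V⁻¹.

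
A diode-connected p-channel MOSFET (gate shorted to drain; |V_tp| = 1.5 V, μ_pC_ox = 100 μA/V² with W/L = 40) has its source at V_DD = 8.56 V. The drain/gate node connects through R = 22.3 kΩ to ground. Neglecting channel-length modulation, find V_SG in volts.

With gate tied to drain, V_SG = V_SD ≥ V_SG − |V_tp|, so the device is in saturation.
k_p = μ_pC_ox · (W/L) = 4 mA/V².
KCL at the drain: ½ k_p (V_SG − |V_tp|)² = (V_DD − V_SG)/R.
Let x = V_SG − 1.5. Then 44.6 x² + x − 7.06 = 0, giving x = 0.387 V (positive root), so V_SG = 1.89 V.
I_D = (V_DD − V_SG)/R = (8.56 − 1.89) / 22.3 = 0.299 mA.

V_SG = 1.89 V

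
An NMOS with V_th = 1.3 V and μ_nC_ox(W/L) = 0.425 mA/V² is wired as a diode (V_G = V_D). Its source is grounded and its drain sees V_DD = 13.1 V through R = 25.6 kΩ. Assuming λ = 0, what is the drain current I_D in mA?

I_D = 0.407 mA

With gate tied to drain, V_GS = V_DS ≥ V_GS − V_th, so the device is in saturation.
KCL at the drain: ½ k_n (V_GS − V_th)² = (V_DD − V_GS)/R.
Let x = V_GS − 1.3. Then 5.44 x² + x − 11.8 = 0, giving x = 1.38 V (positive root), so V_GS = 2.68 V.
I_D = (V_DD − V_GS)/R = (13.1 − 2.68) / 25.6 = 0.407 mA.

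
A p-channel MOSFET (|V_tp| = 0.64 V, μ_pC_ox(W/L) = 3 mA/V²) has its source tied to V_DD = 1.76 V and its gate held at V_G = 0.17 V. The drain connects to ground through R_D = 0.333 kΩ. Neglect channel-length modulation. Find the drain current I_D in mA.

I_D = 1.35 mA

V_SG = V_DD − V_G = 1.76 − 0.17 = 1.59 V, so V_ov = 1.59 − 0.64 = 0.95 V.
Assume saturation: I_D = ½ k_p V_ov² = 0.5 × 3 × 0.95² = 1.35 mA, giving V_SD = V_DD − I_D R_D = 1.76 − 1.35 × 0.333 = 1.31 V.
V_SD = 1.31 V ≥ V_ov = 0.95 V, confirming saturation.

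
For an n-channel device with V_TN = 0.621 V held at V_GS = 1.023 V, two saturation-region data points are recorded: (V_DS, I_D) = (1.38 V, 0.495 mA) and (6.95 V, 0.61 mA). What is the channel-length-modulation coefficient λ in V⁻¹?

λ = 0.0443 V⁻¹

With V_GS fixed, I_D ∝ (1 + λ V_DS) in saturation, so I_D2/I_D1 = (1 + λ V_DS2)/(1 + λ V_DS1).
0.61/0.495 = 1.232 = (1 + 6.95 λ)/(1 + 1.38 λ).
Solving: λ (I_D1 V_DS2 − I_D2 V_DS1) = I_D2 − I_D1, so λ = (0.61 − 0.495) / (0.495 × 6.95 − 0.61 × 1.38) = 0.115 / 2.6 = 0.0443 V⁻¹.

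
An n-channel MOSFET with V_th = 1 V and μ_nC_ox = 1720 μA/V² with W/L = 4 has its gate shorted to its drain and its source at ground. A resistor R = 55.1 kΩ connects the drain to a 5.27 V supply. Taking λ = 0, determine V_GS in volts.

With gate tied to drain, V_GS = V_DS ≥ V_GS − V_th, so the device is in saturation.
k_n = μ_nC_ox · (W/L) = 6.88 mA/V².
KCL at the drain: ½ k_n (V_GS − V_th)² = (V_DD − V_GS)/R.
Let x = V_GS − 1. Then 190 x² + x − 4.27 = 0, giving x = 0.147 V (positive root), so V_GS = 1.15 V.
I_D = (V_DD − V_GS)/R = (5.27 − 1.15) / 55.1 = 0.0748 mA.

V_GS = 1.15 V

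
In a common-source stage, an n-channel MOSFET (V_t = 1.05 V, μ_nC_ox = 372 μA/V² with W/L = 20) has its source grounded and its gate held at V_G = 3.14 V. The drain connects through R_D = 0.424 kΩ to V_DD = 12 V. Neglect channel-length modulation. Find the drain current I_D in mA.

I_D = 16.2 mA

V_GS = V_G = 3.14 V, so V_ov = 3.14 − 1.05 = 2.09 V.
k_n = μ_nC_ox · (W/L) = 7.44 mA/V².
Assume saturation: I_D = ½ k_n V_ov² = 0.5 × 7.44 × 2.09² = 16.2 mA, giving V_DS = V_DD − I_D R_D = 12 − 16.2 × 0.424 = 5.11 V.
V_DS = 5.11 V ≥ V_ov = 2.09 V, confirming saturation.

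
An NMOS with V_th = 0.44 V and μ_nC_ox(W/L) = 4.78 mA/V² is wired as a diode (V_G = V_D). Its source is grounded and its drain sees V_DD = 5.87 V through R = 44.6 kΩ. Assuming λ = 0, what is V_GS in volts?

With gate tied to drain, V_GS = V_DS ≥ V_GS − V_th, so the device is in saturation.
KCL at the drain: ½ k_n (V_GS − V_th)² = (V_DD − V_GS)/R.
Let x = V_GS − 0.44. Then 107 x² + x − 5.43 = 0, giving x = 0.221 V (positive root), so V_GS = 0.661 V.
I_D = (V_DD − V_GS)/R = (5.87 − 0.661) / 44.6 = 0.117 mA.

V_GS = 0.661 V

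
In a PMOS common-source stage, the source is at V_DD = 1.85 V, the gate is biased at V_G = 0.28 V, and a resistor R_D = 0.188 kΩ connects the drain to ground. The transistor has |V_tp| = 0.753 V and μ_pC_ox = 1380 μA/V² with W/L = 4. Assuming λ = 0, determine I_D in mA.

V_SG = V_DD − V_G = 1.85 − 0.28 = 1.57 V, so V_ov = 1.57 − 0.753 = 0.817 V.
k_p = μ_pC_ox · (W/L) = 5.52 mA/V².
Assume saturation: I_D = ½ k_p V_ov² = 0.5 × 5.52 × 0.817² = 1.84 mA, giving V_SD = V_DD − I_D R_D = 1.85 − 1.84 × 0.188 = 1.5 V.
V_SD = 1.5 V ≥ V_ov = 0.817 V, confirming saturation.

I_D = 1.84 mA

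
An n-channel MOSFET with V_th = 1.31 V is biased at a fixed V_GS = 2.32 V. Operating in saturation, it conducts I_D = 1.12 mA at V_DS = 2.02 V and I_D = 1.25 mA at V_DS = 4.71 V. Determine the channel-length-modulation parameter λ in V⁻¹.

λ = 0.0473 V⁻¹

With V_GS fixed, I_D ∝ (1 + λ V_DS) in saturation, so I_D2/I_D1 = (1 + λ V_DS2)/(1 + λ V_DS1).
1.25/1.12 = 1.116 = (1 + 4.71 λ)/(1 + 2.02 λ).
Solving: λ (I_D1 V_DS2 − I_D2 V_DS1) = I_D2 − I_D1, so λ = (1.25 − 1.12) / (1.12 × 4.71 − 1.25 × 2.02) = 0.13 / 2.75 = 0.0473 V⁻¹.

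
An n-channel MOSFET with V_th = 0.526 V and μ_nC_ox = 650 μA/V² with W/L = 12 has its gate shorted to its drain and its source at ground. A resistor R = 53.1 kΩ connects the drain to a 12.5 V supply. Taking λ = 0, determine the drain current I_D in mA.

I_D = 0.221 mA

With gate tied to drain, V_GS = V_DS ≥ V_GS − V_th, so the device is in saturation.
k_n = μ_nC_ox · (W/L) = 7.8 mA/V².
KCL at the drain: ½ k_n (V_GS − V_th)² = (V_DD − V_GS)/R.
Let x = V_GS − 0.526. Then 207 x² + x − 11.97 = 0, giving x = 0.238 V (positive root), so V_GS = 0.764 V.
I_D = (V_DD − V_GS)/R = (12.5 − 0.764) / 53.1 = 0.221 mA.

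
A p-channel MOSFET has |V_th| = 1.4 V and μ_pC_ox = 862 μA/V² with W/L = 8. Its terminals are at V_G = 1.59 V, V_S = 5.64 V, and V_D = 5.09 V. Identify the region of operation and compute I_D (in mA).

Triode; I_D = 9.01 mA

V_SG = V_S − V_G = 5.64 − 1.59 = 4.05 V; V_SD = V_S − V_D = 5.64 − 5.09 = 0.55 V.
k_p = μ_pC_ox · (W/L) = 6.896 mA/V².
V_ov = V_SG − |V_th| = 4.05 − 1.4 = 2.65 V.
Since V_SD = 0.55 V < V_ov = 2.65 V, the device is in the triode region.
I_D = k_p [V_ov · V_SD − ½ V_SD²] = 6.896 × [2.65 × 0.55 − 0.5 × 0.55²] = 9.01 mA.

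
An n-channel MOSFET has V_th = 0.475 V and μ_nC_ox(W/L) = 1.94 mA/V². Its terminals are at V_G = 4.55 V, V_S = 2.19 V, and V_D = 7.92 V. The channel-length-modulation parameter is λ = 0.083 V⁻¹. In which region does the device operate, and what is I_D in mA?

V_GS = V_G − V_S = 4.55 − 2.19 = 2.36 V; V_DS = V_D − V_S = 7.92 − 2.19 = 5.73 V.
V_ov = V_GS − V_th = 2.36 − 0.475 = 1.88 V.
Since V_DS = 5.73 V ≥ V_ov = 1.88 V, the device is in saturation.
I_D = ½ k_n V_ov² (1 + λ V_DS) = 0.5 × 1.94 × 1.88² × (1 + 0.083 × 5.73) = 5.09 mA.

Saturation; I_D = 5.09 mA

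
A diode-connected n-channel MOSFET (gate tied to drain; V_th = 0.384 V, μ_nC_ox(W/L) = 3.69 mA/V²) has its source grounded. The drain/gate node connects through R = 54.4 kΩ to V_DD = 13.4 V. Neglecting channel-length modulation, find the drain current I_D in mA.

With gate tied to drain, V_GS = V_DS ≥ V_GS − V_th, so the device is in saturation.
KCL at the drain: ½ k_n (V_GS − V_th)² = (V_DD − V_GS)/R.
Let x = V_GS − 0.384. Then 100 x² + x − 13.02 = 0, giving x = 0.355 V (positive root), so V_GS = 0.739 V.
I_D = (V_DD − V_GS)/R = (13.4 − 0.739) / 54.4 = 0.233 mA.

I_D = 0.233 mA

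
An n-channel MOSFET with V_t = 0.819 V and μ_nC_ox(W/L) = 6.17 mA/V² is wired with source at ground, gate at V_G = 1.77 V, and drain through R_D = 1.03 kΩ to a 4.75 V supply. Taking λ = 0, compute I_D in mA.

I_D = 2.79 mA

V_GS = V_G = 1.77 V, so V_ov = 1.77 − 0.819 = 0.951 V.
Assume saturation: I_D = ½ k_n V_ov² = 0.5 × 6.17 × 0.951² = 2.79 mA, giving V_DS = V_DD − I_D R_D = 4.75 − 2.79 × 1.03 = 1.88 V.
V_DS = 1.88 V ≥ V_ov = 0.951 V, confirming saturation.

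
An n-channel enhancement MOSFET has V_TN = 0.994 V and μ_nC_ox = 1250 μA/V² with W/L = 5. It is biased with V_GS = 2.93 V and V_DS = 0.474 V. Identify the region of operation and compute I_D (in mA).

k_n = μ_nC_ox · (W/L) = 6.25 mA/V².
V_ov = V_GS − V_TN = 2.93 − 0.994 = 1.94 V.
Since V_DS = 0.474 V < V_ov = 1.94 V, the device is in the triode region.
I_D = k_n [V_ov · V_DS − ½ V_DS²] = 6.25 × [1.94 × 0.474 − 0.5 × 0.474²] = 5.03 mA.

Triode; I_D = 5.03 mA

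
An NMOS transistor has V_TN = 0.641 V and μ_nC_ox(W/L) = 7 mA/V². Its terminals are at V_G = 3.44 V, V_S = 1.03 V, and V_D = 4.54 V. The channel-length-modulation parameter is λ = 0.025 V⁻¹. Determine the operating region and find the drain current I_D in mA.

Saturation; I_D = 11.9 mA

V_GS = V_G − V_S = 3.44 − 1.03 = 2.41 V; V_DS = V_D − V_S = 4.54 − 1.03 = 3.51 V.
V_ov = V_GS − V_TN = 2.41 − 0.641 = 1.77 V.
Since V_DS = 3.51 V ≥ V_ov = 1.77 V, the device is in saturation.
I_D = ½ k_n V_ov² (1 + λ V_DS) = 0.5 × 7 × 1.77² × (1 + 0.025 × 3.51) = 11.9 mA.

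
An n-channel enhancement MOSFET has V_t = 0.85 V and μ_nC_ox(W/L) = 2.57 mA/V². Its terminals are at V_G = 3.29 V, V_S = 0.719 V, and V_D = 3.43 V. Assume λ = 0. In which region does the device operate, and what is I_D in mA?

Saturation; I_D = 3.81 mA

V_GS = V_G − V_S = 3.29 − 0.719 = 2.57 V; V_DS = V_D − V_S = 3.43 − 0.719 = 2.71 V.
V_ov = V_GS − V_t = 2.57 − 0.85 = 1.72 V.
Since V_DS = 2.71 V ≥ V_ov = 1.72 V, the device is in saturation.
I_D = ½ k_n V_ov² = 0.5 × 2.57 × 1.72² = 3.81 mA.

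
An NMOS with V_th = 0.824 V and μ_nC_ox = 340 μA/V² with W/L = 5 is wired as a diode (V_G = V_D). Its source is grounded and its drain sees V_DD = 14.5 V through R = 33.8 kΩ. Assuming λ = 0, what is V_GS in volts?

V_GS = 1.50 V

With gate tied to drain, V_GS = V_DS ≥ V_GS − V_th, so the device is in saturation.
k_n = μ_nC_ox · (W/L) = 1.7 mA/V².
KCL at the drain: ½ k_n (V_GS − V_th)² = (V_DD − V_GS)/R.
Let x = V_GS − 0.824. Then 28.7 x² + x − 13.68 = 0, giving x = 0.673 V (positive root), so V_GS = 1.5 V.
I_D = (V_DD − V_GS)/R = (14.5 − 1.5) / 33.8 = 0.385 mA.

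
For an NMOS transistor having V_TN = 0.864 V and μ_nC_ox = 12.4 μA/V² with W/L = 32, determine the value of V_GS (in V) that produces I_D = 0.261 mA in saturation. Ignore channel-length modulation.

k_n = μ_nC_ox · (W/L) = 0.3968 mA/V².
In saturation I_D = ½ k_n (V_GS − V_TN)², so V_GS − V_TN = √(2 I_D / k_n) = √(2 × 0.261 / 0.3968) = 1.15 V.
V_GS = 0.864 + 1.15 = 2.01 V.

V_GS = 2.01 V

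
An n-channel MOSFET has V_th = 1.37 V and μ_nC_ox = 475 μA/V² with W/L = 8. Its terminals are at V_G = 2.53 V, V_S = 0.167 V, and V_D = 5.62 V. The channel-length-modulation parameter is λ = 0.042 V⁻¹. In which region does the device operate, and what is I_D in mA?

V_GS = V_G − V_S = 2.53 − 0.167 = 2.36 V; V_DS = V_D − V_S = 5.62 − 0.167 = 5.45 V.
k_n = μ_nC_ox · (W/L) = 3.8 mA/V².
V_ov = V_GS − V_th = 2.36 − 1.37 = 0.993 V.
Since V_DS = 5.45 V ≥ V_ov = 0.993 V, the device is in saturation.
I_D = ½ k_n V_ov² (1 + λ V_DS) = 0.5 × 3.8 × 0.993² × (1 + 0.042 × 5.45) = 2.3 mA.

Saturation; I_D = 2.30 mA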